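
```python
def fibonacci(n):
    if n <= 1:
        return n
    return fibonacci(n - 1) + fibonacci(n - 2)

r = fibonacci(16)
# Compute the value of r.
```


fibonacci(16)
= fibonacci(15) + fibonacci(14)
= (fibonacci(14) + fibonacci(13)) + fibonacci(14)
Computing bottom-up: fibonacci(0)=0, fibonacci(1)=1, fibonacci(2)=1, fibonacci(3)=2, fibonacci(4)=3, fibonacci(5)=5, fibonacci(6)=8, fibonacci(7)=13, fibonacci(8)=21, fibonacci(9)=34, fibonacci(10)=55, fibonacci(11)=89, fibonacci(12)=144, fibonacci(13)=233, fibonacci(14)=377, fibonacci(15)=610, fibonacci(16)=987
= 987


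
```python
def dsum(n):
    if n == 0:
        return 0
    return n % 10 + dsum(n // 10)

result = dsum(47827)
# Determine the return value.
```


dsum(47827)
= 7 + dsum(4782)
= 7 + 2 + dsum(478)
= 7 + 2 + 8 + dsum(47)
= 7 + 2 + 8 + 7 + dsum(4)
= 7 + 2 + 8 + 7 + 4 + dsum(0)
= 7 + 2 + 8 + 7 + 4 + 0
= 28


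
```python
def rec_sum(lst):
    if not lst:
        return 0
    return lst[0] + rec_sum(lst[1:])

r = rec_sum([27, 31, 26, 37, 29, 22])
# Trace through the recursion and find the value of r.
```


rec_sum([27, 31, 26, 37, 29, 22])
= 27 + rec_sum([31, 26, 37, 29, 22])
= 27 + 31 + rec_sum([26, 37, 29, 22])
= 27 + 31 + 26 + rec_sum([37, 29, 22])
= 27 + 31 + 26 + 37 + rec_sum([29, 22])
= 27 + 31 + 26 + 37 + 29 + rec_sum([22])
= 27 + 31 + 26 + 37 + 29 + 22 + rec_sum([])
= 27 + 31 + 26 + 37 + 29 + 22 + 0
= 172


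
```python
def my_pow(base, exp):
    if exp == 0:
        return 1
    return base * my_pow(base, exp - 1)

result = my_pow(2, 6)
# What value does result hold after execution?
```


my_pow(2, 6)
= 2 * my_pow(2, 5)
= 2 * 2 * my_pow(2, 4)
= 2 * 2 * 2 * my_pow(2, 3)
= 2 * 2 * 2 * 2 * my_pow(2, 2)
= 2 * 2 * 2 * 2 * 2 * my_pow(2, 1)
= 2 * 2 * 2 * 2 * 2 * 2 * my_pow(2, 0)
= 2 * 2 * 2 * 2 * 2 * 2 * 1
= 64


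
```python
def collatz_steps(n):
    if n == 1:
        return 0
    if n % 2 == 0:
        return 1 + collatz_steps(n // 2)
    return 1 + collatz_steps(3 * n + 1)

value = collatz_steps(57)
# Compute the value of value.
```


collatz_steps(57)
57 is odd -> 3*57+1 = 172 -> collatz_steps(172)
172 is even -> collatz_steps(86)
86 is even -> collatz_steps(43)
43 is odd -> 3*43+1 = 130 -> collatz_steps(130)
130 is even -> collatz_steps(65)
65 is odd -> 3*65+1 = 196 -> collatz_steps(196)
196 is even -> collatz_steps(98)
98 is even -> collatz_steps(49)
49 is odd -> 3*49+1 = 148 -> collatz_steps(148)
148 is even -> collatz_steps(74)
74 is even -> collatz_steps(37)
37 is odd -> 3*37+1 = 112 -> collatz_steps(112)
112 is even -> collatz_steps(56)
56 is even -> collatz_steps(28)
28 is even -> collatz_steps(14)
14 is even -> collatz_steps(7)
7 is odd -> 3*7+1 = 22 -> collatz_steps(22)
22 is even -> collatz_steps(11)
11 is odd -> 3*11+1 = 34 -> collatz_steps(34)
34 is even -> collatz_steps(17)
17 is odd -> 3*17+1 = 52 -> collatz_steps(52)
52 is even -> collatz_steps(26)
26 is even -> collatz_steps(13)
13 is odd -> 3*13+1 = 40 -> collatz_steps(40)
40 is even -> collatz_steps(20)
20 is even -> collatz_steps(10)
10 is even -> collatz_steps(5)
5 is odd -> 3*5+1 = 16 -> collatz_steps(16)
16 is even -> collatz_steps(8)
8 is even -> collatz_steps(4)
4 is even -> collatz_steps(2)
2 is even -> collatz_steps(1)
Reached 1 after 32 steps
= 32


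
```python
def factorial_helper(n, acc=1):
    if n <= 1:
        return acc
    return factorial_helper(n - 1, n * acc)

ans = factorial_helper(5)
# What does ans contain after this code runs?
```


factorial_helper(5, 1)
= factorial_helper(4, 5 * 1) = factorial_helper(4, 5)
= factorial_helper(3, 4 * 5) = factorial_helper(3, 20)
= factorial_helper(2, 3 * 20) = factorial_helper(2, 60)
= factorial_helper(1, 2 * 60) = factorial_helper(1, 120)
n <= 1, return acc = 120


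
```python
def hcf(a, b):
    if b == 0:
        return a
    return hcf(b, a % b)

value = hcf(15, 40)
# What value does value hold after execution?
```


hcf(15, 40)
= hcf(40, 15 % 40) = hcf(40, 15)
= hcf(15, 40 % 15) = hcf(15, 10)
= hcf(10, 15 % 10) = hcf(10, 5)
= hcf(5, 10 % 5) = hcf(5, 0)
b == 0, return a = 5


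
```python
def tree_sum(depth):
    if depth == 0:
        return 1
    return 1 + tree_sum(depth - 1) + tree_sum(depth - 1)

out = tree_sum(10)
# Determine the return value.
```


tree_sum(10)
= 1 + tree_sum(9) + tree_sum(9)
= 1 + 2 * tree_sum(9)
tree_sum(k) = 2^(k+1) - 1
tree_sum(0) = 1
tree_sum(1) = 3
tree_sum(2) = 7
tree_sum(3) = 15
tree_sum(4) = 31
tree_sum(10) = 2^11 - 1 = 2047


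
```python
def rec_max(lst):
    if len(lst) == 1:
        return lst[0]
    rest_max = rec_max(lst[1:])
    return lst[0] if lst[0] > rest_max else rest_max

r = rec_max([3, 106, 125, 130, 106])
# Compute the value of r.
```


rec_max([3, 106, 125, 130, 106])
= compare 3 with rec_max([106, 125, 130, 106])
= compare 106 with rec_max([125, 130, 106])
= compare 125 with rec_max([130, 106])
= compare 130 with rec_max([106])
Base: rec_max([106]) = 106
compare 130 with 106: max = 130
compare 125 with 130: max = 130
compare 106 with 130: max = 130
compare 3 with 130: max = 130
= 130


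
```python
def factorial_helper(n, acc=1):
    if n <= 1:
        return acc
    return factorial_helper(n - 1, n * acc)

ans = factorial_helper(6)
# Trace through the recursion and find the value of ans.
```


factorial_helper(6, 1)
= factorial_helper(5, 6 * 1) = factorial_helper(5, 6)
= factorial_helper(4, 5 * 6) = factorial_helper(4, 30)
= factorial_helper(3, 4 * 30) = factorial_helper(3, 120)
= factorial_helper(2, 3 * 120) = factorial_helper(2, 360)
= factorial_helper(1, 2 * 360) = factorial_helper(1, 720)
n <= 1, return acc = 720


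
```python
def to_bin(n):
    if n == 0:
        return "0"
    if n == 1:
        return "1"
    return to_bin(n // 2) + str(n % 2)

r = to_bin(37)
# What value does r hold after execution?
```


to_bin(37)
= to_bin(18) + "1"
= to_bin(9) + "0" + "1"
= to_bin(4) + "1" + "0" + "1"
= to_bin(2) + "0" + "1" + "0" + "1"
= to_bin(1) + "0" + "0" + "1" + "0" + "1"
= "1" + "0" + "0" + "1" + "0" + "1"
= "100101"


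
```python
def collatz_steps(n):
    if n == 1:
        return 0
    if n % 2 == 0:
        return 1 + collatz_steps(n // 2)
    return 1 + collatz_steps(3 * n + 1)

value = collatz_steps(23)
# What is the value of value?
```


collatz_steps(23)
23 is odd -> 3*23+1 = 70 -> collatz_steps(70)
70 is even -> collatz_steps(35)
35 is odd -> 3*35+1 = 106 -> collatz_steps(106)
106 is even -> collatz_steps(53)
53 is odd -> 3*53+1 = 160 -> collatz_steps(160)
160 is even -> collatz_steps(80)
80 is even -> collatz_steps(40)
40 is even -> collatz_steps(20)
20 is even -> collatz_steps(10)
10 is even -> collatz_steps(5)
5 is odd -> 3*5+1 = 16 -> collatz_steps(16)
16 is even -> collatz_steps(8)
8 is even -> collatz_steps(4)
4 is even -> collatz_steps(2)
2 is even -> collatz_steps(1)
Reached 1 after 15 steps
= 15


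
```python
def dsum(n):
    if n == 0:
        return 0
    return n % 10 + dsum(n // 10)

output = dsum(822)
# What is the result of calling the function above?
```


dsum(822)
= 2 + dsum(82)
= 2 + 2 + dsum(8)
= 2 + 2 + 8 + dsum(0)
= 2 + 2 + 8 + 0
= 12


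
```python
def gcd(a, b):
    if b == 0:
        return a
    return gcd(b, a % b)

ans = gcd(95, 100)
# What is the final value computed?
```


gcd(95, 100)
= gcd(100, 95 % 100) = gcd(100, 95)
= gcd(95, 100 % 95) = gcd(95, 5)
= gcd(5, 95 % 5) = gcd(5, 0)
b == 0, return a = 5


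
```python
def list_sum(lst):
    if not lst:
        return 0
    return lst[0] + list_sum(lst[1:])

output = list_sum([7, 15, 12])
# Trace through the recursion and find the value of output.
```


list_sum([7, 15, 12])
= 7 + list_sum([15, 12])
= 7 + 15 + list_sum([12])
= 7 + 15 + 12 + list_sum([])
= 7 + 15 + 12 + 0
= 34


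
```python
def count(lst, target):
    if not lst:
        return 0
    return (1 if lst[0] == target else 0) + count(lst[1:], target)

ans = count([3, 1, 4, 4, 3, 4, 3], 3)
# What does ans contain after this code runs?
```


count([3, 1, 4, 4, 3, 4, 3], 3)
lst[0]=3 == 3: 1 + count([1, 4, 4, 3, 4, 3], 3)
lst[0]=1 != 3: 0 + count([4, 4, 3, 4, 3], 3)
lst[0]=4 != 3: 0 + count([4, 3, 4, 3], 3)
lst[0]=4 != 3: 0 + count([3, 4, 3], 3)
lst[0]=3 == 3: 1 + count([4, 3], 3)
lst[0]=4 != 3: 0 + count([3], 3)
lst[0]=3 == 3: 1 + count([], 3)
= 3


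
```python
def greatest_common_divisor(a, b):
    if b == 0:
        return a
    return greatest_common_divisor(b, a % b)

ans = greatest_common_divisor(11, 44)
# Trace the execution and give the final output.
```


greatest_common_divisor(11, 44)
= greatest_common_divisor(44, 11 % 44) = greatest_common_divisor(44, 11)
= greatest_common_divisor(11, 44 % 11) = greatest_common_divisor(11, 0)
b == 0, return a = 11


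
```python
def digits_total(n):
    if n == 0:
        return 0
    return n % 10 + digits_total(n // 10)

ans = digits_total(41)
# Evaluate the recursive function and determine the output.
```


digits_total(41)
= 1 + digits_total(4)
= 1 + 4 + digits_total(0)
= 1 + 4 + 0
= 5


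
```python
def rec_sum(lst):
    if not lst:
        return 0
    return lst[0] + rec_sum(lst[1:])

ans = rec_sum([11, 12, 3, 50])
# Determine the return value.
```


rec_sum([11, 12, 3, 50])
= 11 + rec_sum([12, 3, 50])
= 11 + 12 + rec_sum([3, 50])
= 11 + 12 + 3 + rec_sum([50])
= 11 + 12 + 3 + 50 + rec_sum([])
= 11 + 12 + 3 + 50 + 0
= 76


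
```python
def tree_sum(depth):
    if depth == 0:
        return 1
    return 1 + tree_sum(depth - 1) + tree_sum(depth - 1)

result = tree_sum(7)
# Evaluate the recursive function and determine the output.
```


tree_sum(7)
= 1 + tree_sum(6) + tree_sum(6)
= 1 + 2 * tree_sum(6)
tree_sum(k) = 2^(k+1) - 1
tree_sum(0) = 1
tree_sum(1) = 3
tree_sum(2) = 7
tree_sum(3) = 15
tree_sum(4) = 31
tree_sum(7) = 2^8 - 1 = 255


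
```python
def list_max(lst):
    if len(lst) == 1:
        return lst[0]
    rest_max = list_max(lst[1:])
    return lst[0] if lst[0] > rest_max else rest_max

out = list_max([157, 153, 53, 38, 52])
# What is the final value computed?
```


list_max([157, 153, 53, 38, 52])
= compare 157 with list_max([153, 53, 38, 52])
= compare 153 with list_max([53, 38, 52])
= compare 53 with list_max([38, 52])
= compare 38 with list_max([52])
Base: list_max([52]) = 52
compare 38 with 52: max = 52
compare 53 with 52: max = 53
compare 153 with 53: max = 153
compare 157 with 153: max = 157
= 157


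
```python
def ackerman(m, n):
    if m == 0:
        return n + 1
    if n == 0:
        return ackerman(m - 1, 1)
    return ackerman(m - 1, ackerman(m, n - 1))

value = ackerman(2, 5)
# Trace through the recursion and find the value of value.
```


ackerman(2, 5)
= ackerman(1, ackerman(2, 4))
First compute ackerman(2, 4) = 11
= ackerman(1, 11)
= 13


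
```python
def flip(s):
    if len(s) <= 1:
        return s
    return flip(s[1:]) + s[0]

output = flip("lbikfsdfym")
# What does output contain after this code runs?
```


flip("lbikfsdfym")
= flip("bikfsdfym") + "l"
= flip("ikfsdfym") + "b" + "l"
= flip("kfsdfym") + "i" + "b" + "l"
= flip("fsdfym") + "k" + "i" + "b" + "l"
= flip("sdfym") + "f" + "k" + "i" + "b" + "l"
= flip("dfym") + "s" + "f" + "k" + "i" + "b" + "l"
= flip("fym") + "d" + "s" + "f" + "k" + "i" + "b" + "l"
= flip("ym") + "f" + "d" + "s" + "f" + "k" + "i" + "b" + "l"
= flip("m") + "y" + "f" + "d" + "s" + "f" + "k" + "i" + "b" + "l"
= "m" + "y" + "f" + "d" + "s" + "f" + "k" + "i" + "b" + "l"
= "myfdsfkibl"


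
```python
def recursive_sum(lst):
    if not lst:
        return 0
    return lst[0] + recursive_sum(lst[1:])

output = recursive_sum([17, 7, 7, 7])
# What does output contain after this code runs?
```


recursive_sum([17, 7, 7, 7])
= 17 + recursive_sum([7, 7, 7])
= 17 + 7 + recursive_sum([7, 7])
= 17 + 7 + 7 + recursive_sum([7])
= 17 + 7 + 7 + 7 + recursive_sum([])
= 17 + 7 + 7 + 7 + 0
= 38


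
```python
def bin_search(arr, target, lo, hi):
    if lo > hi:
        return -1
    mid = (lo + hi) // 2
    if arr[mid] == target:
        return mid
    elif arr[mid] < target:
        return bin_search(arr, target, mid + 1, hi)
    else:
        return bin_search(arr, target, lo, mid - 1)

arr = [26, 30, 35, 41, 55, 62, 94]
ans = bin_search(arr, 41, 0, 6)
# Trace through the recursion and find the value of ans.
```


bin_search(arr, 41, 0, 6)
lo=0, hi=6, mid=3, arr[mid]=41
arr[3] == 41, found at index 3
= 3


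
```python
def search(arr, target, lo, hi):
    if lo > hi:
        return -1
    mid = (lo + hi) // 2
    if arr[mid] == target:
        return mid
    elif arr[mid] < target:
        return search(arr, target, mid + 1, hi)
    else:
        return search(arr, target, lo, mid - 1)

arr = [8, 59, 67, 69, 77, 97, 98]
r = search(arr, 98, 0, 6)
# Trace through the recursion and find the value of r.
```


search(arr, 98, 0, 6)
lo=0, hi=6, mid=3, arr[mid]=69
69 < 98, search right half
lo=4, hi=6, mid=5, arr[mid]=97
97 < 98, search right half
lo=6, hi=6, mid=6, arr[mid]=98
arr[6] == 98, found at index 6
= 6


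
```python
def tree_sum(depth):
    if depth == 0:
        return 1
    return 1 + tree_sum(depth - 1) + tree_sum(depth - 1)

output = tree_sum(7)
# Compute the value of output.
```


tree_sum(7)
= 1 + tree_sum(6) + tree_sum(6)
= 1 + 2 * tree_sum(6)
tree_sum(k) = 2^(k+1) - 1
tree_sum(0) = 1
tree_sum(1) = 3
tree_sum(2) = 7
tree_sum(3) = 15
tree_sum(4) = 31
tree_sum(7) = 2^8 - 1 = 255


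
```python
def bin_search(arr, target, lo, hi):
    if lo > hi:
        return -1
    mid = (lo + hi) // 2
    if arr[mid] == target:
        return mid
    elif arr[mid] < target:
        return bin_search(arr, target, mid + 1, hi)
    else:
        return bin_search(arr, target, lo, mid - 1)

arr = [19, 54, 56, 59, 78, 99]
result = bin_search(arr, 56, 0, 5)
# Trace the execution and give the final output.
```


bin_search(arr, 56, 0, 5)
lo=0, hi=5, mid=2, arr[mid]=56
arr[2] == 56, found at index 2
= 2


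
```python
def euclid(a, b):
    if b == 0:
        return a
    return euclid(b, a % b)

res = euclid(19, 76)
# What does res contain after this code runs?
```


euclid(19, 76)
= euclid(76, 19 % 76) = euclid(76, 19)
= euclid(19, 76 % 19) = euclid(19, 0)
b == 0, return a = 19


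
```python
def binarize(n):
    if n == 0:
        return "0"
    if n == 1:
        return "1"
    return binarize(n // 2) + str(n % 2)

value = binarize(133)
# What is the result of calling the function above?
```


binarize(133)
= binarize(66) + "1"
= binarize(33) + "0" + "1"
= binarize(16) + "1" + "0" + "1"
= binarize(8) + "0" + "1" + "0" + "1"
= binarize(4) + "0" + "0" + "1" + "0" + "1"
= binarize(2) + "0" + "0" + "0" + "1" + "0" + "1"
= binarize(1) + "0" + "0" + "0" + "0" + "1" + "0" + "1"
= "1" + "0" + "0" + "0" + "0" + "1" + "0" + "1"
= "10000101"


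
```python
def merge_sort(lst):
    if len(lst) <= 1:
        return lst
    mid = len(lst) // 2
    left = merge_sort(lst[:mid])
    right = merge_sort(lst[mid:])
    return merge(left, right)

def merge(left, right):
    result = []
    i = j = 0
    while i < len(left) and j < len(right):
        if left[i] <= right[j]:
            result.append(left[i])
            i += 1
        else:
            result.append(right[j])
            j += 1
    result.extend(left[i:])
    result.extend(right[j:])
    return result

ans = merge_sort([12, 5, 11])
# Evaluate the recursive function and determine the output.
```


merge_sort([12, 5, 11])
Split into [12] and [5, 11]
Left sorted: [12]
Right sorted: [5, 11]
Merge [12] and [5, 11]
= [5, 11, 12]


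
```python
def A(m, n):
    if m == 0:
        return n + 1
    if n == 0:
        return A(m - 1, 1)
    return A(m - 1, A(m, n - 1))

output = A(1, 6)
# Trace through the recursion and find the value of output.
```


A(1, 6)
= A(0, A(1, 5))
First compute A(1, 5) = 7
= A(0, 7)
= 8


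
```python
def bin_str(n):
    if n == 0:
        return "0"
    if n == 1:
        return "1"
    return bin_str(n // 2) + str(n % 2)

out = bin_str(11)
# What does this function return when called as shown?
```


bin_str(11)
= bin_str(5) + "1"
= bin_str(2) + "1" + "1"
= bin_str(1) + "0" + "1" + "1"
= "1" + "0" + "1" + "1"
= "1011"


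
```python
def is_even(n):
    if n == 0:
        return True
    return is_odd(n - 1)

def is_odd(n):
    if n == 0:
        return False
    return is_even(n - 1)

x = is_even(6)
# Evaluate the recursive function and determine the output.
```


is_even(6)
= is_odd(5)
= is_even(4)
= is_odd(3)
= is_even(2)
= is_odd(1)
= is_even(0)
n == 0: return True
= True


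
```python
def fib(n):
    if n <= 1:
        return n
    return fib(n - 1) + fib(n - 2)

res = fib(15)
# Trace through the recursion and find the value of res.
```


fib(15)
= fib(14) + fib(13)
= (fib(13) + fib(12)) + fib(13)
Computing bottom-up: fib(0)=0, fib(1)=1, fib(2)=1, fib(3)=2, fib(4)=3, fib(5)=5, fib(6)=8, fib(7)=13, fib(8)=21, fib(9)=34, fib(10)=55, fib(11)=89, fib(12)=144, fib(13)=233, fib(14)=377, fib(15)=610
= 610


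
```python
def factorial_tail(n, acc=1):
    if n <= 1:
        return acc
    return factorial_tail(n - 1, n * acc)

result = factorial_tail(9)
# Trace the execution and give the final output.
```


factorial_tail(9, 1)
= factorial_tail(8, 9 * 1) = factorial_tail(8, 9)
= factorial_tail(7, 8 * 9) = factorial_tail(7, 72)
= factorial_tail(6, 7 * 72) = factorial_tail(6, 504)
= factorial_tail(5, 6 * 504) = factorial_tail(5, 3024)
= factorial_tail(4, 5 * 3024) = factorial_tail(4, 15120)
= factorial_tail(3, 4 * 15120) = factorial_tail(3, 60480)
= factorial_tail(2, 3 * 60480) = factorial_tail(2, 181440)
= factorial_tail(1, 2 * 181440) = factorial_tail(1, 362880)
n <= 1, return acc = 362880


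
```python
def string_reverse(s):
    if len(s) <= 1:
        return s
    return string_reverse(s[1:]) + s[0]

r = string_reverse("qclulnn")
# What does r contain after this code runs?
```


string_reverse("qclulnn")
= string_reverse("clulnn") + "q"
= string_reverse("lulnn") + "c" + "q"
= string_reverse("ulnn") + "l" + "c" + "q"
= string_reverse("lnn") + "u" + "l" + "c" + "q"
= string_reverse("nn") + "l" + "u" + "l" + "c" + "q"
= string_reverse("n") + "n" + "l" + "u" + "l" + "c" + "q"
= "n" + "n" + "l" + "u" + "l" + "c" + "q"
= "nnlulcq"


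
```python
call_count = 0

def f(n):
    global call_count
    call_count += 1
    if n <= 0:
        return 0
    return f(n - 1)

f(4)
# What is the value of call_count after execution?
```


f(4) calls f(3) calls ... calls f(0)
Total calls: 4 + 1 (for base case) = 5


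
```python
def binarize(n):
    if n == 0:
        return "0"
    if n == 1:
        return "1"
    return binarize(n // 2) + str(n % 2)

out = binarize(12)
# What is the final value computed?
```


binarize(12)
= binarize(6) + "0"
= binarize(3) + "0" + "0"
= binarize(1) + "1" + "0" + "0"
= "1" + "1" + "0" + "0"
= "1100"


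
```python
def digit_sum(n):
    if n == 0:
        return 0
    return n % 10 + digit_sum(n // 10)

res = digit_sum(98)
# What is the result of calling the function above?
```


digit_sum(98)
= 8 + digit_sum(9)
= 8 + 9 + digit_sum(0)
= 8 + 9 + 0
= 17


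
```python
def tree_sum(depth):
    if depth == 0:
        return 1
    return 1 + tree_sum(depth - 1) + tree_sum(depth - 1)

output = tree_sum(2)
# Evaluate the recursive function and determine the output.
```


tree_sum(2)
= 1 + tree_sum(1) + tree_sum(1)
= 1 + 2 * tree_sum(1)
tree_sum(k) = 2^(k+1) - 1
tree_sum(0) = 1
tree_sum(1) = 3
tree_sum(2) = 7
tree_sum(2) = 2^3 - 1 = 7


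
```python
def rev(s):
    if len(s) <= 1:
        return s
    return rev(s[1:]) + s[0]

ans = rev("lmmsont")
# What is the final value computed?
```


rev("lmmsont")
= rev("mmsont") + "l"
= rev("msont") + "m" + "l"
= rev("sont") + "m" + "m" + "l"
= rev("ont") + "s" + "m" + "m" + "l"
= rev("nt") + "o" + "s" + "m" + "m" + "l"
= rev("t") + "n" + "o" + "s" + "m" + "m" + "l"
= "t" + "n" + "o" + "s" + "m" + "m" + "l"
= "tnosmml"


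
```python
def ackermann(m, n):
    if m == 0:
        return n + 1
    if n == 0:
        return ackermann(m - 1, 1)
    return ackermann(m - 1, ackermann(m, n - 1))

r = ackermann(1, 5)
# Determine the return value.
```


ackermann(1, 5)
= ackermann(0, ackermann(1, 4))
First compute ackermann(1, 4) = 6
= ackermann(0, 6)
= 7


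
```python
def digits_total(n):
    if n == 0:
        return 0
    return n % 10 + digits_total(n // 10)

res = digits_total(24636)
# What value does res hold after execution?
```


digits_total(24636)
= 6 + digits_total(2463)
= 6 + 3 + digits_total(246)
= 6 + 3 + 6 + digits_total(24)
= 6 + 3 + 6 + 4 + digits_total(2)
= 6 + 3 + 6 + 4 + 2 + digits_total(0)
= 6 + 3 + 6 + 4 + 2 + 0
= 21


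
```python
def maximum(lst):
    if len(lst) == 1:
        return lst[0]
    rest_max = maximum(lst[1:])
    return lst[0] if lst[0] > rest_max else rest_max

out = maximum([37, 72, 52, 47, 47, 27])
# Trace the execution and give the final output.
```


maximum([37, 72, 52, 47, 47, 27])
= compare 37 with maximum([72, 52, 47, 47, 27])
= compare 72 with maximum([52, 47, 47, 27])
= compare 52 with maximum([47, 47, 27])
= compare 47 with maximum([47, 27])
= compare 47 with maximum([27])
Base: maximum([27]) = 27
compare 47 with 27: max = 47
compare 47 with 47: max = 47
compare 52 with 47: max = 52
compare 72 with 52: max = 72
compare 37 with 72: max = 72
= 72


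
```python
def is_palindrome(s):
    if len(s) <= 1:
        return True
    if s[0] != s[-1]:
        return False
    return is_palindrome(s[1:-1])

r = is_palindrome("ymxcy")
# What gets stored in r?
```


is_palindrome("ymxcy")
"ymxcy": s[0]='y' == s[-1]='y' -> is_palindrome("mxc")
"mxc": s[0]='m' != s[-1]='c' -> False
= False


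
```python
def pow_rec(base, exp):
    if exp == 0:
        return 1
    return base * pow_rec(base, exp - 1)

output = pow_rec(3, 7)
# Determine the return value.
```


pow_rec(3, 7)
= 3 * pow_rec(3, 6)
= 3 * 3 * pow_rec(3, 5)
= 3 * 3 * 3 * pow_rec(3, 4)
= 3 * 3 * 3 * 3 * pow_rec(3, 3)
= 3 * 3 * 3 * 3 * 3 * pow_rec(3, 2)
= 3 * 3 * 3 * 3 * 3 * 3 * pow_rec(3, 1)
= 3 * 3 * 3 * 3 * 3 * 3 * 3 * pow_rec(3, 0)
= 3 * 3 * 3 * 3 * 3 * 3 * 3 * 1
= 2187


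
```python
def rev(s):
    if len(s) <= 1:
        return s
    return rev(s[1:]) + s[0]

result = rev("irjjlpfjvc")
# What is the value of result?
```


rev("irjjlpfjvc")
= rev("rjjlpfjvc") + "i"
= rev("jjlpfjvc") + "r" + "i"
= rev("jlpfjvc") + "j" + "r" + "i"
= rev("lpfjvc") + "j" + "j" + "r" + "i"
= rev("pfjvc") + "l" + "j" + "j" + "r" + "i"
= rev("fjvc") + "p" + "l" + "j" + "j" + "r" + "i"
= rev("jvc") + "f" + "p" + "l" + "j" + "j" + "r" + "i"
= rev("vc") + "j" + "f" + "p" + "l" + "j" + "j" + "r" + "i"
= rev("c") + "v" + "j" + "f" + "p" + "l" + "j" + "j" + "r" + "i"
= "c" + "v" + "j" + "f" + "p" + "l" + "j" + "j" + "r" + "i"
= "cvjfpljjri"


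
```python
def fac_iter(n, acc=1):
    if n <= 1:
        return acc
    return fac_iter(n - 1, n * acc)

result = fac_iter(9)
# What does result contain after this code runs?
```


fac_iter(9, 1)
= fac_iter(8, 9 * 1) = fac_iter(8, 9)
= fac_iter(7, 8 * 9) = fac_iter(7, 72)
= fac_iter(6, 7 * 72) = fac_iter(6, 504)
= fac_iter(5, 6 * 504) = fac_iter(5, 3024)
= fac_iter(4, 5 * 3024) = fac_iter(4, 15120)
= fac_iter(3, 4 * 15120) = fac_iter(3, 60480)
= fac_iter(2, 3 * 60480) = fac_iter(2, 181440)
= fac_iter(1, 2 * 181440) = fac_iter(1, 362880)
n <= 1, return acc = 362880


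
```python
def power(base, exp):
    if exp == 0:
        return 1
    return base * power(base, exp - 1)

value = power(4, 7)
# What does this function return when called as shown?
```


power(4, 7)
= 4 * power(4, 6)
= 4 * 4 * power(4, 5)
= 4 * 4 * 4 * power(4, 4)
= 4 * 4 * 4 * 4 * power(4, 3)
= 4 * 4 * 4 * 4 * 4 * power(4, 2)
= 4 * 4 * 4 * 4 * 4 * 4 * power(4, 1)
= 4 * 4 * 4 * 4 * 4 * 4 * 4 * power(4, 0)
= 4 * 4 * 4 * 4 * 4 * 4 * 4 * 1
= 16384


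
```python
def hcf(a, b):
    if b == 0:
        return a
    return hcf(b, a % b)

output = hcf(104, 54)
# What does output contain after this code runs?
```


hcf(104, 54)
= hcf(54, 104 % 54) = hcf(54, 50)
= hcf(50, 54 % 50) = hcf(50, 4)
= hcf(4, 50 % 4) = hcf(4, 2)
= hcf(2, 4 % 2) = hcf(2, 0)
b == 0, return a = 2


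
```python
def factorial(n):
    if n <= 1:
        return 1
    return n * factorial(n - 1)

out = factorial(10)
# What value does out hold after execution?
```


factorial(10)
= 10 * factorial(9)
= 10 * 9 * factorial(8)
= 10 * 9 * 8 * factorial(7)
= 10 * 9 * 8 * 7 * factorial(6)
= 10 * 9 * 8 * 7 * 6 * factorial(5)
= 10 * 9 * 8 * 7 * 6 * 5 * factorial(4)
= 10 * 9 * 8 * 7 * 6 * 5 * 4 * factorial(3)
= 10 * 9 * 8 * 7 * 6 * 5 * 4 * 3 * factorial(2)
= 10 * 9 * 8 * 7 * 6 * 5 * 4 * 3 * 2 * factorial(1)
= 10 * 9 * 8 * 7 * 6 * 5 * 4 * 3 * 2 * 1
= 3628800


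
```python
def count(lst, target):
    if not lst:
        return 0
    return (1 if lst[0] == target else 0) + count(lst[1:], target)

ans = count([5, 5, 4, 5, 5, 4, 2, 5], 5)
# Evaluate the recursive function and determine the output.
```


count([5, 5, 4, 5, 5, 4, 2, 5], 5)
lst[0]=5 == 5: 1 + count([5, 4, 5, 5, 4, 2, 5], 5)
lst[0]=5 == 5: 1 + count([4, 5, 5, 4, 2, 5], 5)
lst[0]=4 != 5: 0 + count([5, 5, 4, 2, 5], 5)
lst[0]=5 == 5: 1 + count([5, 4, 2, 5], 5)
lst[0]=5 == 5: 1 + count([4, 2, 5], 5)
lst[0]=4 != 5: 0 + count([2, 5], 5)
lst[0]=2 != 5: 0 + count([5], 5)
lst[0]=5 == 5: 1 + count([], 5)
= 5


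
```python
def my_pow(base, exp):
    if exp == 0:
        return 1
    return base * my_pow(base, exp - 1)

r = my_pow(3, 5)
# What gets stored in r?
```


my_pow(3, 5)
= 3 * my_pow(3, 4)
= 3 * 3 * my_pow(3, 3)
= 3 * 3 * 3 * my_pow(3, 2)
= 3 * 3 * 3 * 3 * my_pow(3, 1)
= 3 * 3 * 3 * 3 * 3 * my_pow(3, 0)
= 3 * 3 * 3 * 3 * 3 * 1
= 243


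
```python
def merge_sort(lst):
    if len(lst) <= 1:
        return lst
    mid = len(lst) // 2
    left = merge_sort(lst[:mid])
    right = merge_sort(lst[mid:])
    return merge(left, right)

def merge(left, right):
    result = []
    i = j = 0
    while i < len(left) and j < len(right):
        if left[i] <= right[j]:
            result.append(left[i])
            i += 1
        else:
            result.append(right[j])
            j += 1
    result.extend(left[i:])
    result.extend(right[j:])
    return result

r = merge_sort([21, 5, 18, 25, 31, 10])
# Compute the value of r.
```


merge_sort([21, 5, 18, 25, 31, 10])
Split into [21, 5, 18] and [25, 31, 10]
Left sorted: [5, 18, 21]
Right sorted: [10, 25, 31]
Merge [5, 18, 21] and [10, 25, 31]
= [5, 10, 18, 21, 25, 31]


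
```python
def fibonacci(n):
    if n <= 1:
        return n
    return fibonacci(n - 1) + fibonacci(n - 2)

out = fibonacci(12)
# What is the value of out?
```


fibonacci(12)
= fibonacci(11) + fibonacci(10)
= (fibonacci(10) + fibonacci(9)) + fibonacci(10)
Computing bottom-up: fibonacci(0)=0, fibonacci(1)=1, fibonacci(2)=1, fibonacci(3)=2, fibonacci(4)=3, fibonacci(5)=5, fibonacci(6)=8, fibonacci(7)=13, fibonacci(8)=21, fibonacci(9)=34, fibonacci(10)=55, fibonacci(11)=89, fibonacci(12)=144
= 144


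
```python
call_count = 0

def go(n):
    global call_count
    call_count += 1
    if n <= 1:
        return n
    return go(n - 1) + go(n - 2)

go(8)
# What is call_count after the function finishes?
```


go(8) calls go(7) and go(6); each non-base call branches into two more.
Let C(k) = total number of calls made by go(k), including the call to go(k) itself.
Base cases: C(0) = 1, C(1) = 1
Recurrence: C(k) = 1 + C(k-1) + C(k-2)
  C(2) = 1 + C(1) + C(0) = 1 + 1 + 1 = 3
  C(3) = 1 + C(2) + C(1) = 1 + 3 + 1 = 5
  C(4) = 1 + C(3) + C(2) = 1 + 5 + 3 = 9
  C(5) = 1 + C(4) + C(3) = 1 + 9 + 5 = 15
  C(6) = 1 + C(5) + C(4) = 1 + 15 + 9 = 25
  C(7) = 1 + C(6) + C(5) = 1 + 25 + 15 = 41
  C(8) = 1 + C(7) + C(6) = 1 + 41 + 25 = 67
Total calls = C(8) = 67


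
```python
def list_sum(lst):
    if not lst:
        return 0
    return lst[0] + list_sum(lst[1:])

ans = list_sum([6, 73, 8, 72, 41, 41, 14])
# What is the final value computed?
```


list_sum([6, 73, 8, 72, 41, 41, 14])
= 6 + list_sum([73, 8, 72, 41, 41, 14])
= 6 + 73 + list_sum([8, 72, 41, 41, 14])
= 6 + 73 + 8 + list_sum([72, 41, 41, 14])
= 6 + 73 + 8 + 72 + list_sum([41, 41, 14])
= 6 + 73 + 8 + 72 + 41 + list_sum([41, 14])
= 6 + 73 + 8 + 72 + 41 + 41 + list_sum([14])
= 6 + 73 + 8 + 72 + 41 + 41 + 14 + list_sum([])
= 6 + 73 + 8 + 72 + 41 + 41 + 14 + 0
= 255


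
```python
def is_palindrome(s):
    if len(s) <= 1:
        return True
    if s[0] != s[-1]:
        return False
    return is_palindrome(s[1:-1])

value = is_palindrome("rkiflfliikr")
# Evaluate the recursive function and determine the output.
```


is_palindrome("rkiflfliikr")
"rkiflfliikr": s[0]='r' == s[-1]='r' -> is_palindrome("kiflfliik")
"kiflfliik": s[0]='k' == s[-1]='k' -> is_palindrome("iflflii")
"iflflii": s[0]='i' == s[-1]='i' -> is_palindrome("flfli")
"flfli": s[0]='f' != s[-1]='i' -> False
= False


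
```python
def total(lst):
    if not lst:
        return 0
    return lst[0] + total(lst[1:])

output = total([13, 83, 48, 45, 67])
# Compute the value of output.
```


total([13, 83, 48, 45, 67])
= 13 + total([83, 48, 45, 67])
= 13 + 83 + total([48, 45, 67])
= 13 + 83 + 48 + total([45, 67])
= 13 + 83 + 48 + 45 + total([67])
= 13 + 83 + 48 + 45 + 67 + total([])
= 13 + 83 + 48 + 45 + 67 + 0
= 256


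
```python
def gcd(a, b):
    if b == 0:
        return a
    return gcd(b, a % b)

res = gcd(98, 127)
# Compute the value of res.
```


gcd(98, 127)
= gcd(127, 98 % 127) = gcd(127, 98)
= gcd(98, 127 % 98) = gcd(98, 29)
= gcd(29, 98 % 29) = gcd(29, 11)
= gcd(11, 29 % 11) = gcd(11, 7)
= gcd(7, 11 % 7) = gcd(7, 4)
= gcd(4, 7 % 4) = gcd(4, 3)
= gcd(3, 4 % 3) = gcd(3, 1)
= gcd(1, 3 % 1) = gcd(1, 0)
b == 0, return a = 1


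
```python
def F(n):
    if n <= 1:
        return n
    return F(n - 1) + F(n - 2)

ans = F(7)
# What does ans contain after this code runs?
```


F(7)
= F(6) + F(5)
= (F(5) + F(4)) + F(5)
Computing bottom-up: F(0)=0, F(1)=1, F(2)=1, F(3)=2, F(4)=3, F(5)=5, F(6)=8, F(7)=13
= 13


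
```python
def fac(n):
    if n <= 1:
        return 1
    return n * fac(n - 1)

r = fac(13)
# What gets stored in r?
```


fac(13)
= 13 * fac(12)
= 13 * 12 * fac(11)
= 13 * 12 * 11 * fac(10)
= 13 * 12 * 11 * 10 * fac(9)
= 13 * 12 * 11 * 10 * 9 * fac(8)
= 13 * 12 * 11 * 10 * 9 * 8 * fac(7)
= 13 * 12 * 11 * 10 * 9 * 8 * 7 * fac(6)
= 13 * 12 * 11 * 10 * 9 * 8 * 7 * 6 * fac(5)
= 13 * 12 * 11 * 10 * 9 * 8 * 7 * 6 * 5 * fac(4)
= 13 * 12 * 11 * 10 * 9 * 8 * 7 * 6 * 5 * 4 * fac(3)
= 13 * 12 * 11 * 10 * 9 * 8 * 7 * 6 * 5 * 4 * 3 * fac(2)
= 13 * 12 * 11 * 10 * 9 * 8 * 7 * 6 * 5 * 4 * 3 * 2 * fac(1)
= 13 * 12 * 11 * 10 * 9 * 8 * 7 * 6 * 5 * 4 * 3 * 2 * 1
= 6227020800


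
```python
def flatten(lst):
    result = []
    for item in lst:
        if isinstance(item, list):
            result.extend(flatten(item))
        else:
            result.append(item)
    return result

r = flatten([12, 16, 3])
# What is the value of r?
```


flatten([12, 16, 3])
Processing each element:
  12 is not a list -> append 12
  16 is not a list -> append 16
  3 is not a list -> append 3
= [12, 16, 3]


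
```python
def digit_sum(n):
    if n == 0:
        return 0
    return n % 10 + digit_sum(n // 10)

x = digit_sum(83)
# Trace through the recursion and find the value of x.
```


digit_sum(83)
= 3 + digit_sum(8)
= 3 + 8 + digit_sum(0)
= 3 + 8 + 0
= 11


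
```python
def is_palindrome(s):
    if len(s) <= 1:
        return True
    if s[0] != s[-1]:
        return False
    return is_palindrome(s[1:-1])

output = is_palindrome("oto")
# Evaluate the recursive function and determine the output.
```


is_palindrome("oto")
"oto": s[0]='o' == s[-1]='o' -> is_palindrome("t")
"t": len <= 1 -> True
= True


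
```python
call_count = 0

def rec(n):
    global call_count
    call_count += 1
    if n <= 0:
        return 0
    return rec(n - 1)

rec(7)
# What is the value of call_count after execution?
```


rec(7) calls rec(6) calls ... calls rec(0)
Total calls: 7 + 1 (for base case) = 8


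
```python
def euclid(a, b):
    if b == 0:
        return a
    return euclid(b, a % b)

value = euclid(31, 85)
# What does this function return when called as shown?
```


euclid(31, 85)
= euclid(85, 31 % 85) = euclid(85, 31)
= euclid(31, 85 % 31) = euclid(31, 23)
= euclid(23, 31 % 23) = euclid(23, 8)
= euclid(8, 23 % 8) = euclid(8, 7)
= euclid(7, 8 % 7) = euclid(7, 1)
= euclid(1, 7 % 1) = euclid(1, 0)
b == 0, return a = 1


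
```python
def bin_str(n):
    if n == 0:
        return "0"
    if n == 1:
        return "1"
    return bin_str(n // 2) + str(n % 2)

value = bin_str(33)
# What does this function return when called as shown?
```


bin_str(33)
= bin_str(16) + "1"
= bin_str(8) + "0" + "1"
= bin_str(4) + "0" + "0" + "1"
= bin_str(2) + "0" + "0" + "0" + "1"
= bin_str(1) + "0" + "0" + "0" + "0" + "1"
= "1" + "0" + "0" + "0" + "0" + "1"
= "100001"


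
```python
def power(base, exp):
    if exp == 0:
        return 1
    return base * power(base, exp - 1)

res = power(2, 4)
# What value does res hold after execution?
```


power(2, 4)
= 2 * power(2, 3)
= 2 * 2 * power(2, 2)
= 2 * 2 * 2 * power(2, 1)
= 2 * 2 * 2 * 2 * power(2, 0)
= 2 * 2 * 2 * 2 * 1
= 16


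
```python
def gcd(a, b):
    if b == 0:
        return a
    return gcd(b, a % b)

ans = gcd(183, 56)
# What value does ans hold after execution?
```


gcd(183, 56)
= gcd(56, 183 % 56) = gcd(56, 15)
= gcd(15, 56 % 15) = gcd(15, 11)
= gcd(11, 15 % 11) = gcd(11, 4)
= gcd(4, 11 % 4) = gcd(4, 3)
= gcd(3, 4 % 3) = gcd(3, 1)
= gcd(1, 3 % 1) = gcd(1, 0)
b == 0, return a = 1


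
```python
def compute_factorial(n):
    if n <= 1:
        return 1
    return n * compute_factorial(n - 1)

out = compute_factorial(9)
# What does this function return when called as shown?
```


compute_factorial(9)
= 9 * compute_factorial(8)
= 9 * 8 * compute_factorial(7)
= 9 * 8 * 7 * compute_factorial(6)
= 9 * 8 * 7 * 6 * compute_factorial(5)
= 9 * 8 * 7 * 6 * 5 * compute_factorial(4)
= 9 * 8 * 7 * 6 * 5 * 4 * compute_factorial(3)
= 9 * 8 * 7 * 6 * 5 * 4 * 3 * compute_factorial(2)
= 9 * 8 * 7 * 6 * 5 * 4 * 3 * 2 * compute_factorial(1)
= 9 * 8 * 7 * 6 * 5 * 4 * 3 * 2 * 1
= 362880


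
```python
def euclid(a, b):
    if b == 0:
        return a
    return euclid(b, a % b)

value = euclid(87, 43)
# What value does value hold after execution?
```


euclid(87, 43)
= euclid(43, 87 % 43) = euclid(43, 1)
= euclid(1, 43 % 1) = euclid(1, 0)
b == 0, return a = 1


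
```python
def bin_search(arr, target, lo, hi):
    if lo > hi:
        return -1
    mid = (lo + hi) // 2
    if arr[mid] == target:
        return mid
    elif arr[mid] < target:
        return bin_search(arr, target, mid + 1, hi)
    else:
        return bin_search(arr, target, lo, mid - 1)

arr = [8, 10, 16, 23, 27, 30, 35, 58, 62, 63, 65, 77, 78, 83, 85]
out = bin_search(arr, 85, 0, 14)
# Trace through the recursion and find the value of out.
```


bin_search(arr, 85, 0, 14)
lo=0, hi=14, mid=7, arr[mid]=58
58 < 85, search right half
lo=8, hi=14, mid=11, arr[mid]=77
77 < 85, search right half
lo=12, hi=14, mid=13, arr[mid]=83
83 < 85, search right half
lo=14, hi=14, mid=14, arr[mid]=85
arr[14] == 85, found at index 14
= 14


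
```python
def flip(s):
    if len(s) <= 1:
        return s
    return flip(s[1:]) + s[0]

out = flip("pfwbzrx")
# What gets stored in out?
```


flip("pfwbzrx")
= flip("fwbzrx") + "p"
= flip("wbzrx") + "f" + "p"
= flip("bzrx") + "w" + "f" + "p"
= flip("zrx") + "b" + "w" + "f" + "p"
= flip("rx") + "z" + "b" + "w" + "f" + "p"
= flip("x") + "r" + "z" + "b" + "w" + "f" + "p"
= "x" + "r" + "z" + "b" + "w" + "f" + "p"
= "xrzbwfp"


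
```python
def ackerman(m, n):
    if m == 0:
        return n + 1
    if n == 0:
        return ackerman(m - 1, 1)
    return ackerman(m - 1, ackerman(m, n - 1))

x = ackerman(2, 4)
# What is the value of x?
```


ackerman(2, 4)
= ackerman(1, ackerman(2, 3))
First compute ackerman(2, 3) = 9
= ackerman(1, 9)
= 11


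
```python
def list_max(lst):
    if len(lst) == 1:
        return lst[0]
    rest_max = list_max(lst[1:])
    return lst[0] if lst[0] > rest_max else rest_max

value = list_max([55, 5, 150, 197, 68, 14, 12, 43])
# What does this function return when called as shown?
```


list_max([55, 5, 150, 197, 68, 14, 12, 43])
= compare 55 with list_max([5, 150, 197, 68, 14, 12, 43])
= compare 5 with list_max([150, 197, 68, 14, 12, 43])
= compare 150 with list_max([197, 68, 14, 12, 43])
= compare 197 with list_max([68, 14, 12, 43])
= compare 68 with list_max([14, 12, 43])
= compare 14 with list_max([12, 43])
= compare 12 with list_max([43])
Base: list_max([43]) = 43
compare 12 with 43: max = 43
compare 14 with 43: max = 43
compare 68 with 43: max = 68
compare 197 with 68: max = 197
compare 150 with 197: max = 197
compare 5 with 197: max = 197
compare 55 with 197: max = 197
= 197


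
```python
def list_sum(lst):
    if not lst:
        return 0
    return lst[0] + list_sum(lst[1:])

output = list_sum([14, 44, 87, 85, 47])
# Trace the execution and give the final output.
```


list_sum([14, 44, 87, 85, 47])
= 14 + list_sum([44, 87, 85, 47])
= 14 + 44 + list_sum([87, 85, 47])
= 14 + 44 + 87 + list_sum([85, 47])
= 14 + 44 + 87 + 85 + list_sum([47])
= 14 + 44 + 87 + 85 + 47 + list_sum([])
= 14 + 44 + 87 + 85 + 47 + 0
= 277


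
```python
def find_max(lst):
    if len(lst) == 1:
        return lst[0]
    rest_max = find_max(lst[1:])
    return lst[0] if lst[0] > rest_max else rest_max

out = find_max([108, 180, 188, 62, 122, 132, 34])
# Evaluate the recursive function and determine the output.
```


find_max([108, 180, 188, 62, 122, 132, 34])
= compare 108 with find_max([180, 188, 62, 122, 132, 34])
= compare 180 with find_max([188, 62, 122, 132, 34])
= compare 188 with find_max([62, 122, 132, 34])
= compare 62 with find_max([122, 132, 34])
= compare 122 with find_max([132, 34])
= compare 132 with find_max([34])
Base: find_max([34]) = 34
compare 132 with 34: max = 132
compare 122 with 132: max = 132
compare 62 with 132: max = 132
compare 188 with 132: max = 188
compare 180 with 188: max = 188
compare 108 with 188: max = 188
= 188


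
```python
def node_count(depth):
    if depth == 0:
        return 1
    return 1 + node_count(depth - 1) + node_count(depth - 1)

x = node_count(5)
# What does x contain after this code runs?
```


node_count(5)
= 1 + node_count(4) + node_count(4)
= 1 + 2 * node_count(4)
node_count(k) = 2^(k+1) - 1
node_count(0) = 1
node_count(1) = 3
node_count(2) = 7
node_count(3) = 15
node_count(4) = 31
node_count(5) = 2^6 - 1 = 63


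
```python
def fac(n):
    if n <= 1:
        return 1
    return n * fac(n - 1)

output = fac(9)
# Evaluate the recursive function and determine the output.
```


fac(9)
= 9 * fac(8)
= 9 * 8 * fac(7)
= 9 * 8 * 7 * fac(6)
= 9 * 8 * 7 * 6 * fac(5)
= 9 * 8 * 7 * 6 * 5 * fac(4)
= 9 * 8 * 7 * 6 * 5 * 4 * fac(3)
= 9 * 8 * 7 * 6 * 5 * 4 * 3 * fac(2)
= 9 * 8 * 7 * 6 * 5 * 4 * 3 * 2 * fac(1)
= 9 * 8 * 7 * 6 * 5 * 4 * 3 * 2 * 1
= 362880


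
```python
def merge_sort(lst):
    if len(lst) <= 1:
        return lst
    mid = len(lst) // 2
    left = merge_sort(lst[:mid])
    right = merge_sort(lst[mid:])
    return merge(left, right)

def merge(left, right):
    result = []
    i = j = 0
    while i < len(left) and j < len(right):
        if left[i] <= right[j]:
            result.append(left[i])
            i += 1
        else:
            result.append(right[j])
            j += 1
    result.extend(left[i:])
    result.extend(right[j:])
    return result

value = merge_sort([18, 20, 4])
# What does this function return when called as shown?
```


merge_sort([18, 20, 4])
Split into [18] and [20, 4]
Left sorted: [18]
Right sorted: [4, 20]
Merge [18] and [4, 20]
= [4, 18, 20]


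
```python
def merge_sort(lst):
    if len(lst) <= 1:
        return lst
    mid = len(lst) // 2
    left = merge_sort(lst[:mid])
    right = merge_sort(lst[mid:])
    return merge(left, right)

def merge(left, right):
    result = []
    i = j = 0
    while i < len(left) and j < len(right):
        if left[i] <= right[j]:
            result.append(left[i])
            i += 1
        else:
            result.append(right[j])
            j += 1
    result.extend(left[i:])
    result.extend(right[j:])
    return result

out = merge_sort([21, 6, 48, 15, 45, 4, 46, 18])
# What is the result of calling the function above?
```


merge_sort([21, 6, 48, 15, 45, 4, 46, 18])
Split into [21, 6, 48, 15] and [45, 4, 46, 18]
Left sorted: [6, 15, 21, 48]
Right sorted: [4, 18, 45, 46]
Merge [6, 15, 21, 48] and [4, 18, 45, 46]
= [4, 6, 15, 18, 21, 45, 46, 48]
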